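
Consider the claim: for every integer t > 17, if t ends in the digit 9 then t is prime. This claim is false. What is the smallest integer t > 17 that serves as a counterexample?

We need the least integer t > 17 for which t ends in the digit 9 but t is not prime.
t = 19: 19 ends in 9 and is prime.
t = 29: 29 ends in 9 and is prime.
t = 39: 39 ends in 9; 39 = 3 × 13, composite.
So t = 39 is the smallest counterexample.

t = 39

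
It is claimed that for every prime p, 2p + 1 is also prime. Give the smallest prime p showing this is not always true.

A counterexample is any prime p such that 2p + 1 is not prime; we check each in order.
For p = 2, 3, 5 the conclusion holds.
p = 7: 2p + 1 = 15 = 3 × 5, not prime.

p = 7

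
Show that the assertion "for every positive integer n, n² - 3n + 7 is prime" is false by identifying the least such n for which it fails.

Check each positive integer n in order until n² - 3n + 7 is not prime.
The first 5 eligible values, up to n = 5, all satisfy the conclusion.
n = 6: n² - 3n + 7 = 25 = 5 × 5, composite.

n = 6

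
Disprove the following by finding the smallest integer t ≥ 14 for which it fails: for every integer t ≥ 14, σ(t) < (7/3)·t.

Check each integer t ≥ 14 in order until the claim fails.
For t = 14, 15, 16, 17, 18, 19, 20, 21, 22, 23 the conclusion holds.
t = 24: σ(24) = 60; 60 ≥ 56.

t = 24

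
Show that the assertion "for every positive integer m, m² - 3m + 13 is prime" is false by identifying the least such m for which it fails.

m = 12

For m = 1, 2, 3, 4, …, 9, 10, 11 the conclusion holds.
m = 12: m² - 3m + 13 = 121 = 11 × 11, composite.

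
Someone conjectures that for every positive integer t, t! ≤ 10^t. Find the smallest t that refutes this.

For t = 1, 2, 3, 4, …, 22, 23, 24 the conclusion holds.
t = 25: t! = 15511210043330985984000000 and 10^t = 10000000000000000000000000, so 15511210043330985984000000 > 10000000000000000000000000.
Hence t = 25 is a counterexample.

t = 25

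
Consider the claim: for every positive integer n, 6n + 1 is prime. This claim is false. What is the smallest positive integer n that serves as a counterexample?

A counterexample is any positive integer n such that 6n + 1 is not prime; we check each in order.
For n = 1, 2, 3 the conclusion holds.
n = 4: 6n + 1 = 25 = 5 × 5, composite.

n = 4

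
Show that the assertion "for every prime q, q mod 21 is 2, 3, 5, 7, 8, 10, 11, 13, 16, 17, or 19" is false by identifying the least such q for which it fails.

A counterexample is any prime q such that the claim fails; we check each in order.
For q = 2, 3, 5, 7, …, 29, 31, 37 the conclusion holds.
q = 41: 41 mod 21 = 20 — not in {2, 3, 5, 7, 8, 10, 11, 13, 16, 17, 19}.
So q = 41 is the smallest counterexample.

q = 41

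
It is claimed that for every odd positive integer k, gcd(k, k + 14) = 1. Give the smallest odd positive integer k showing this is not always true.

A counterexample is any odd positive integer k such that gcd(k, k + 14) > 1; we check each in order.
For k = 1, 3, 5 the conclusion holds.
k = 7: gcd(7, 21) = 7.
Thus k = 7 disproves the claim, and no smaller k works.

k = 7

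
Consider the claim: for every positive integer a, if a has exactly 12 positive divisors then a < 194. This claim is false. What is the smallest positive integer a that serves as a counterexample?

We need the least positive integer a for which a has exactly 12 positive divisors but the claim fails.
For a = 60, 72, 84, 90, …, 150, 156, 160 the conclusion holds.
a = 198: τ(198) = 12; 198 ≥ 194.
Thus a = 198 disproves the claim, and no smaller a works.

a = 198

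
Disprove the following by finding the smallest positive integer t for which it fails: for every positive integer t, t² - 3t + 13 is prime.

For t = 1, 2, 3, 4, …, 9, 10, 11 the conclusion holds.
t = 12: t² - 3t + 13 = 121 = 11 × 11, composite.

t = 12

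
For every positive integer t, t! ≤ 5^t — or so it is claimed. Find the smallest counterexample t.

t = 12

For t = 1, 2, 3, 4, …, 9, 10, 11 the conclusion holds.
t = 12: t! = 479001600 and 5^t = 244140625, so 479001600 > 244140625.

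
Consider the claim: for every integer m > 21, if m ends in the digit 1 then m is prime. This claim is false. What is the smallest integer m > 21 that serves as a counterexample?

m = 51

Check each integer m > 21 in order until m ends in the digit 1 but m is not prime.
For m = 31, 41 the conclusion holds.
m = 51: 51 ends in 1; 51 = 3 × 17, composite.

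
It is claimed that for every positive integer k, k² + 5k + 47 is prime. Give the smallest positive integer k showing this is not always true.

k = 38

Check each positive integer k in order until k² + 5k + 47 is not prime.
For k = 1, 2, 3, 4, …, 35, 36, 37 the conclusion holds.
k = 38: k² + 5k + 47 = 1681 = 41 × 41, composite.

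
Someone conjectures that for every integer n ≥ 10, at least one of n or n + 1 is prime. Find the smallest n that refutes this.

n = 14

We need the least integer n ≥ 10 for which n, n + 1 are both composite.
For n = 10, 11, 12, 13 the conclusion holds.
n = 14: 14 = 2 × 7; 15 = 3 × 5 — both composite.
So n = 14 is the smallest counterexample.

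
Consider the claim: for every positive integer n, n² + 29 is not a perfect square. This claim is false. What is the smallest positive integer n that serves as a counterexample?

Check each positive integer n in order until n² + 29 is a perfect square.
For n = 1, 2, 3, 4, …, 11, 12, 13 the conclusion holds.
n = 14: 14² + 29 = 225 = 15², a perfect square.

n = 14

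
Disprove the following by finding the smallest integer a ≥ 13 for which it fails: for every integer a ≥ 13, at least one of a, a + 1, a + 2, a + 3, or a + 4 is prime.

a = 24

A counterexample is any integer a ≥ 13 such that a, a + 1, a + 2, a + 3, a + 4 are all composite; we check each in order.
The first 11 eligible values, up to a = 23, all satisfy the conclusion.
a = 24: 24 = 2 × 12; 25 = 5 × 5; 26 = 2 × 13; 27 = 3 × 9; 28 = 2 × 14 — all composite.
Thus a = 24 disproves the claim, and no smaller a works.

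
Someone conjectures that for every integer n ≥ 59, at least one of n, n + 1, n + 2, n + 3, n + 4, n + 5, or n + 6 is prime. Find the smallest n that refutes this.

n = 90

A counterexample is any integer n ≥ 59 such that n, n + 1, n + 2, n + 3, n + 4, n + 5, n + 6 are all composite; we check each in order.
The first 31 eligible values, up to n = 89, all satisfy the conclusion.
n = 90: 90 = 2 × 45; 91 = 7 × 13; 92 = 2 × 46; 93 = 3 × 31; 94 = 2 × 47; 95 = 5 × 19; 96 = 2 × 48 — all composite.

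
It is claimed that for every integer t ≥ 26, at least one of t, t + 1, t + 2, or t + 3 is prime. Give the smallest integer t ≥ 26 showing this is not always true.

A counterexample is any integer t ≥ 26 such that t, t + 1, t + 2, t + 3 are all composite; we check each in order.
For t = 26, 27, 28, 29, 30, 31 the conclusion holds.
t = 32: 32 = 2 × 16; 33 = 3 × 11; 34 = 2 × 17; 35 = 5 × 7 — all composite.

t = 32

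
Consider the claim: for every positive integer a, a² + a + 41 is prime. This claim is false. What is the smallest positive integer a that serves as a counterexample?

a = 40

Check each positive integer a in order until a² + a + 41 is not prime.
The first 39 eligible values, up to a = 39, all satisfy the conclusion.
a = 40: a² + a + 41 = 1681 = 41 × 41, composite.
Hence a = 40 is a counterexample.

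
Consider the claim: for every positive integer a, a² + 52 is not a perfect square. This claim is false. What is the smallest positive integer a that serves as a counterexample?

For a = 1, 2, 3, 4, …, 9, 10, 11 the conclusion holds.
a = 12: 12² + 52 = 196 = 14², a perfect square.

a = 12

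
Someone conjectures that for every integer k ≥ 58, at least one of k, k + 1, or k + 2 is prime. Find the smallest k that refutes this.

k = 62

Check each integer k ≥ 58 in order until k, k + 1, k + 2 are all composite.
The first 4 eligible values, up to k = 61, all satisfy the conclusion.
k = 62: 62 = 2 × 31; 63 = 3 × 21; 64 = 2 × 32 — all composite.
Hence k = 62 is a counterexample.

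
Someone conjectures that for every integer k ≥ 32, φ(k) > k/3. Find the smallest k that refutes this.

A counterexample is any integer k ≥ 32 such that the claim fails; we check each in order.
For k = 32, 33, 34, 35 the conclusion holds.
k = 36: φ(36) = 12 and 36/3 = 12, so φ(36) ≤ 36/3.

k = 36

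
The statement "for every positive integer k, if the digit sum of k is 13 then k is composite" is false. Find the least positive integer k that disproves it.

k = 67

We need the least positive integer k for which the digit sum of k is 13 but k is prime.
For k = 49, 58 the conclusion holds.
k = 67: digit sum 13; 67 is prime, not composite.
Hence k = 67 is a counterexample.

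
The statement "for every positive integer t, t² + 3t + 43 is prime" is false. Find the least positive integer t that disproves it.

t = 39

We need the least positive integer t for which t² + 3t + 43 is not prime.
For t = 1, 2, 3, 4, …, 36, 37, 38 the conclusion holds.
t = 39: t² + 3t + 43 = 1681 = 41 × 41, composite.
So t = 39 is the smallest counterexample.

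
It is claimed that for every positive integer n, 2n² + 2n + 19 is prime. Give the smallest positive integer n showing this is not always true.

n = 18

We need the least positive integer n for which 2n² + 2n + 19 is not prime.
For n = 1, 2, 3, 4, …, 15, 16, 17 the conclusion holds.
n = 18: 2n² + 2n + 19 = 703 = 19 × 37, composite.
Hence n = 18 is a counterexample.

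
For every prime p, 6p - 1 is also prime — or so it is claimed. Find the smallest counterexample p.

p = 11

We need the least prime p for which 6p - 1 is not prime.
For p = 2, 3, 5, 7 the conclusion holds.
p = 11: 6p - 1 = 65 = 5 × 13, not prime.
Thus p = 11 disproves the claim, and no smaller p works.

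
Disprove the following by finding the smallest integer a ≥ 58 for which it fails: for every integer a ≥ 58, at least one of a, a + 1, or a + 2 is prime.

a = 62

Check each integer a ≥ 58 in order until a, a + 1, a + 2 are all composite.
a = 58: 59 is prime.
a = 59: 59 is prime.
a = 60: 61 is prime.
a = 61: 61 is prime.
a = 62: 62 = 2 × 31; 63 = 3 × 21; 64 = 2 × 32 — all composite.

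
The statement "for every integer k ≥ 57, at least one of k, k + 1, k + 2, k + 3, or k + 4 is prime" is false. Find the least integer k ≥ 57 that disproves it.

k = 62

A counterexample is any integer k ≥ 57 such that k, k + 1, k + 2, k + 3, k + 4 are all composite; we check each in order.
The first 5 eligible values, up to k = 61, all satisfy the conclusion.
k = 62: 62 = 2 × 31; 63 = 3 × 21; 64 = 2 × 32; 65 = 5 × 13; 66 = 2 × 33 — all composite.
So k = 62 is the smallest counterexample.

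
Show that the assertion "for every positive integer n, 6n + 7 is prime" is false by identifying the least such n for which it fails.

For n = 1, 2 the conclusion holds.
n = 3: 6n + 7 = 25 = 5 × 5, composite.
So n = 3 is the smallest counterexample.

n = 3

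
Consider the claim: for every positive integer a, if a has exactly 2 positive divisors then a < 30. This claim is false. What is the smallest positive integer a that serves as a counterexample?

a = 31

We need the least positive integer a for which a has exactly 2 positive divisors but the claim fails.
For a = 2, 3, 5, 7, 11, 13, 17, 19, 23, 29 the conclusion holds.
a = 31: τ(31) = 2; 31 ≥ 30.
So a = 31 is the smallest counterexample.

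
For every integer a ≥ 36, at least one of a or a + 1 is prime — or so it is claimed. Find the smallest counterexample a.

a = 38

For a = 36, 37 the conclusion holds.
a = 38: 38 = 2 × 19; 39 = 3 × 13 — both composite.
Hence a = 38 is a counterexample.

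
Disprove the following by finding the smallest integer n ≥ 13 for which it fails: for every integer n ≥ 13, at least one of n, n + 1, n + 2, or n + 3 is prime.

n = 24

A counterexample is any integer n ≥ 13 such that n, n + 1, n + 2, n + 3 are all composite; we check each in order.
For n = 13, 14, 15, 16, …, 21, 22, 23 the conclusion holds.
n = 24: 24 = 2 × 12; 25 = 5 × 5; 26 = 2 × 13; 27 = 3 × 9 — all composite.
So n = 24 is the smallest counterexample.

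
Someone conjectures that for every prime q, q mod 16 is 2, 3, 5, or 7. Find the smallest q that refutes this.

We need the least prime q for which the claim fails.
q = 2: 2 mod 16 = 2.
q = 3: 3 mod 16 = 3.
q = 5: 5 mod 16 = 5.
q = 7: 7 mod 16 = 7.
q = 11: 11 mod 16 = 11 — not in {2, 3, 5, 7}.
So q = 11 is the smallest counterexample.

q = 11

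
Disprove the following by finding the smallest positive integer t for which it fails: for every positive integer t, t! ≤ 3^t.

For t = 1, 2, 3, 4, 5, 6 the conclusion holds.
t = 7: t! = 5040 and 3^t = 2187, so 5040 > 2187.

t = 7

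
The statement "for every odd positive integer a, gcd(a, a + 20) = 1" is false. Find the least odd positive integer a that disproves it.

a = 5

a = 1: gcd(1, 21) = 1.
a = 3: gcd(3, 23) = 1.
a = 5: gcd(5, 25) = 5.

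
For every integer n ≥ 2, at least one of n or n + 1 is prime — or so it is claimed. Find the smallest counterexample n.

n = 8

n = 2: 2 is prime.
n = 3: 3 is prime.
n = 4: 5 is prime.
n = 5: 5 is prime.
n = 6: 7 is prime.
n = 7: 7 is prime.
n = 8: 8 = 2 × 4; 9 = 3 × 3 — both composite.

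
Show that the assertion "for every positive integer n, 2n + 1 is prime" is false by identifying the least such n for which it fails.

n = 4

A counterexample is any positive integer n such that 2n + 1 is not prime; we check each in order.
For n = 1, 2, 3 the conclusion holds.
n = 4: 2n + 1 = 9 = 3 × 3, composite.
So n = 4 is the smallest counterexample.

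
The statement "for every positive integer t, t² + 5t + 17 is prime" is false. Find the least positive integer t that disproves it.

t = 8

We need the least positive integer t for which t² + 5t + 17 is not prime.
The first 7 eligible values, up to t = 7, all satisfy the conclusion.
t = 8: t² + 5t + 17 = 121 = 11 × 11, composite.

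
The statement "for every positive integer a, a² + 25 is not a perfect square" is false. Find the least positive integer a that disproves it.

The first 11 eligible values, up to a = 11, all satisfy the conclusion.
a = 12: 12² + 25 = 169 = 13², a perfect square.
So a = 12 is the smallest counterexample.

a = 12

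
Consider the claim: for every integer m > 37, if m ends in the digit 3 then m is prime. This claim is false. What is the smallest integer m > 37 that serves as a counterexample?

m = 43: 43 ends in 3 and is prime.
m = 53: 53 ends in 3 and is prime.
m = 63: 63 ends in 3; 63 = 3 × 21, composite.

m = 63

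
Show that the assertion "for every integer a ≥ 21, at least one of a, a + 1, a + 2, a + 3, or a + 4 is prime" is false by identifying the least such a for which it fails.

a = 24

Check each integer a ≥ 21 in order until a, a + 1, a + 2, a + 3, a + 4 are all composite.
For a = 21, 22, 23 the conclusion holds.
a = 24: 24 = 2 × 12; 25 = 5 × 5; 26 = 2 × 13; 27 = 3 × 9; 28 = 2 × 14 — all composite.
Hence a = 24 is a counterexample.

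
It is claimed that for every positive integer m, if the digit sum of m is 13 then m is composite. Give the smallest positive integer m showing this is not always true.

Check each positive integer m in order until the digit sum of m is 13 but m is prime.
For m = 49, 58 the conclusion holds.
m = 67: digit sum 13; 67 is prime, not composite.
So m = 67 is the smallest counterexample.

m = 67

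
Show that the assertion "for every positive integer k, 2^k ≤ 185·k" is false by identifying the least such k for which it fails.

k = 11

For k = 1, 2, 3, 4, 5, 6, 7, 8, 9, 10 the conclusion holds.
k = 11: 2^k = 2048 and 185·k = 2035, so 2048 > 2035.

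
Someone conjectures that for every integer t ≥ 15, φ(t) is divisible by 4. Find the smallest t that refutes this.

We need the least integer t ≥ 15 for which φ(t) is not divisible by 4.
For t = 15, 16, 17 the conclusion holds.
t = 18: φ(18) = 6; 6 mod 4 = 2.
So t = 18 is the smallest counterexample.

t = 18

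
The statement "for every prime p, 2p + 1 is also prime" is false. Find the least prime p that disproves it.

p = 7

A counterexample is any prime p such that 2p + 1 is not prime; we check each in order.
p = 2: 2p + 1 = 5, prime.
p = 3: 2p + 1 = 7, prime.
p = 5: 2p + 1 = 11, prime.
p = 7: 2p + 1 = 15 = 3 × 5, not prime.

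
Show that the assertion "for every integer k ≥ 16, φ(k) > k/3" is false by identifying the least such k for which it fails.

For k = 16, 17 the conclusion holds.
k = 18: φ(18) = 6 and 18/3 = 6, so φ(18) ≤ 18/3.
So k = 18 is the smallest counterexample.

k = 18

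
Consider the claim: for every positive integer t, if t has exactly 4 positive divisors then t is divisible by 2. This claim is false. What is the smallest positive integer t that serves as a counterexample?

We need the least positive integer t for which t has exactly 4 positive divisors but t is not divisible by 2.
t = 6: τ(6) = 4; 6 mod 2 = 0.
t = 8: τ(8) = 4; 8 mod 2 = 0.
t = 10: τ(10) = 4; 10 mod 2 = 0.
t = 14: τ(14) = 4; 14 mod 2 = 0.
t = 15: τ(15) = 4; 15 mod 2 = 1.

t = 15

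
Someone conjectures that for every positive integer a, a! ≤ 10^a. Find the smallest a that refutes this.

Check each positive integer a in order until a! > 10^a.
For a = 1, 2, 3, 4, …, 22, 23, 24 the conclusion holds.
a = 25: a! = 15511210043330985984000000 and 10^a = 10000000000000000000000000, so 15511210043330985984000000 > 10000000000000000000000000.
Thus a = 25 disproves the claim, and no smaller a works.

a = 25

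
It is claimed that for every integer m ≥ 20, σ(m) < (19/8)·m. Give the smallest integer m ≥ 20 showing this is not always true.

m = 24

Check each integer m ≥ 20 in order until the claim fails.
The first 4 eligible values, up to m = 23, all satisfy the conclusion.
m = 24: σ(24) = 60; 60 ≥ 57.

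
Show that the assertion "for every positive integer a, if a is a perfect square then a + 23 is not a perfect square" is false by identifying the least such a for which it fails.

A counterexample is any positive integer a such that a is a perfect square but a + 23 is a perfect square; we check each in order.
For a = 1, 4, 9, 16, 25, 36, 49, 64, 81, 100 the conclusion holds.
a = 121: 121 = 11² and 121 + 23 = 144 = 12².

a = 121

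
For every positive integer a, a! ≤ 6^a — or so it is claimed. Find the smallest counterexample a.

For a = 1, 2, 3, 4, …, 11, 12, 13 the conclusion holds.
a = 14: a! = 87178291200 and 6^a = 78364164096, so 87178291200 > 78364164096.

a = 14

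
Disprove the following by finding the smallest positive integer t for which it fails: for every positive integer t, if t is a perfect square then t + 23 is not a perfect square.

t = 121

We need the least positive integer t for which t is a perfect square but t + 23 is a perfect square.
For t = 1, 4, 9, 16, 25, 36, 49, 64, 81, 100 the conclusion holds.
t = 121: 121 = 11² and 121 + 23 = 144 = 12².
Hence t = 121 is a counterexample.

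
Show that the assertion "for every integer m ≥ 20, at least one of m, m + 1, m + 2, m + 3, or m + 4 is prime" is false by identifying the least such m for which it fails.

We need the least integer m ≥ 20 for which m, m + 1, m + 2, m + 3, m + 4 are all composite.
The first 4 eligible values, up to m = 23, all satisfy the conclusion.
m = 24: 24 = 2 × 12; 25 = 5 × 5; 26 = 2 × 13; 27 = 3 × 9; 28 = 2 × 14 — all composite.

m = 24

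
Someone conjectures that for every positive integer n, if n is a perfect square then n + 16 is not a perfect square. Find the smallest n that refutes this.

A counterexample is any positive integer n such that n is a perfect square but n + 16 is a perfect square; we check each in order.
n = 1: 1 + 16 = 17, not a perfect square.
n = 4: 4 + 16 = 20, not a perfect square.
n = 9: 9 = 3² and 9 + 16 = 25 = 5².
So n = 9 is the smallest counterexample.

n = 9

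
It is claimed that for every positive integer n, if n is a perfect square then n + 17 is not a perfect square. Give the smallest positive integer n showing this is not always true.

We need the least positive integer n for which n is a perfect square but n + 17 is a perfect square.
n = 1: 1 + 17 = 18, not a perfect square.
n = 4: 4 + 17 = 21, not a perfect square.
n = 9: 9 + 17 = 26, not a perfect square.
n = 16: 16 + 17 = 33, not a perfect square.
n = 25: 25 + 17 = 42, not a perfect square.
n = 36: 36 + 17 = 53, not a perfect square.
n = 49: 49 + 17 = 66, not a perfect square.
n = 64: 64 = 8² and 64 + 17 = 81 = 9².

n = 64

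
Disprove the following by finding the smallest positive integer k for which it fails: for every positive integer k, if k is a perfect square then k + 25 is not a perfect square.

k = 144

We need the least positive integer k for which k is a perfect square but k + 25 is a perfect square.
For k = 1, 4, 9, 16, …, 81, 100, 121 the conclusion holds.
k = 144: 144 = 12² and 144 + 25 = 169 = 13².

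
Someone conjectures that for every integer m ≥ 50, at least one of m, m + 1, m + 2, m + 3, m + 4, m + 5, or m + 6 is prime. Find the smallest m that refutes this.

For m = 50, 51, 52, 53, …, 87, 88, 89 the conclusion holds.
m = 90: 90 = 2 × 45; 91 = 7 × 13; 92 = 2 × 46; 93 = 3 × 31; 94 = 2 × 47; 95 = 5 × 19; 96 = 2 × 48 — all composite.

m = 90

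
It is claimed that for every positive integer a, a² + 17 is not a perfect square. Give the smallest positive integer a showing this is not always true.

A counterexample is any positive integer a such that a² + 17 is a perfect square; we check each in order.
a = 1: 1² + 17 = 18, not a perfect square.
a = 2: 2² + 17 = 21, not a perfect square.
a = 3: 3² + 17 = 26, not a perfect square.
a = 4: 4² + 17 = 33, not a perfect square.
a = 5: 5² + 17 = 42, not a perfect square.
a = 6: 6² + 17 = 53, not a perfect square.
a = 7: 7² + 17 = 66, not a perfect square.
a = 8: 8² + 17 = 81 = 9², a perfect square.
Hence a = 8 is a counterexample.

a = 8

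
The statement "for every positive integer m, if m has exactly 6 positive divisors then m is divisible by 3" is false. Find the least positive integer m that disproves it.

A counterexample is any positive integer m such that m has exactly 6 positive divisors but m is not divisible by 3; we check each in order.
For m = 12, 18 the conclusion holds.
m = 20: τ(20) = 6; 20 mod 3 = 2.
So m = 20 is the smallest counterexample.

m = 20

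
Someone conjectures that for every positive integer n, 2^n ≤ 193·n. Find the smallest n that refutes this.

We need the least positive integer n for which 2^n > 193·n.
For n = 1, 2, 3, 4, …, 9, 10, 11 the conclusion holds.
n = 12: 2^n = 4096 and 193·n = 2316, so 4096 > 2316.

n = 12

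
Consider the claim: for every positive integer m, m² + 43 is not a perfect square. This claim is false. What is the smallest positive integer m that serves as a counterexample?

m = 21

We need the least positive integer m for which m² + 43 is a perfect square.
For m = 1, 2, 3, 4, …, 18, 19, 20 the conclusion holds.
m = 21: 21² + 43 = 484 = 22², a perfect square.
So m = 21 is the smallest counterexample.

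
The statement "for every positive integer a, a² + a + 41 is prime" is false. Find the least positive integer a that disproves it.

For a = 1, 2, 3, 4, …, 37, 38, 39 the conclusion holds.
a = 40: a² + a + 41 = 1681 = 41 × 41, composite.

a = 40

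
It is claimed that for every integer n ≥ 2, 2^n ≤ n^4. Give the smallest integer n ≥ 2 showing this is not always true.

A counterexample is any integer n ≥ 2 such that 2^n > n^4; we check each in order.
For n = 2, 3, 4, 5, …, 14, 15, 16 the conclusion holds.
n = 17: 2^n = 131072 and n^4 = 83521, so 131072 > 83521.
Thus n = 17 disproves the claim, and no smaller n works.

n = 17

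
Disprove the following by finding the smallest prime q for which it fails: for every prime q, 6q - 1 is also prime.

Check each prime q in order until 6q - 1 is not prime.
The first 4 eligible values, up to q = 7, all satisfy the conclusion.
q = 11: 6q - 1 = 65 = 5 × 13, not prime.

q = 11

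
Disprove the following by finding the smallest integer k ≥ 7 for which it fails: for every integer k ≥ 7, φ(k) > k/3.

A counterexample is any integer k ≥ 7 such that the claim fails; we check each in order.
The first 5 eligible values, up to k = 11, all satisfy the conclusion.
k = 12: φ(12) = 4 and 12/3 = 4, so φ(12) ≤ 12/3.

k = 12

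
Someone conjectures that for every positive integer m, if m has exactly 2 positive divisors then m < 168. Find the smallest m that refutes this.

m = 173

A counterexample is any positive integer m such that m has exactly 2 positive divisors but the claim fails; we check each in order.
For m = 2, 3, 5, 7, …, 157, 163, 167 the conclusion holds.
m = 173: τ(173) = 2; 173 ≥ 168.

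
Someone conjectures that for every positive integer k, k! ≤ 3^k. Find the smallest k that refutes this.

k = 7

A counterexample is any positive integer k such that k! > 3^k; we check each in order.
For k = 1, 2, 3, 4, 5, 6 the conclusion holds.
k = 7: k! = 5040 and 3^k = 2187, so 5040 > 2187.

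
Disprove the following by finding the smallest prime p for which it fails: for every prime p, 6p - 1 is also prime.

For p = 2, 3, 5, 7 the conclusion holds.
p = 11: 6p - 1 = 65 = 5 × 13, not prime.
So p = 11 is the smallest counterexample.

p = 11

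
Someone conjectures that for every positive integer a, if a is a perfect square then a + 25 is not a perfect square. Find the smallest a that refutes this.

Check each positive integer a in order until a is a perfect square but a + 25 is a perfect square.
For a = 1, 4, 9, 16, …, 81, 100, 121 the conclusion holds.
a = 144: 144 = 12² and 144 + 25 = 169 = 13².

a = 144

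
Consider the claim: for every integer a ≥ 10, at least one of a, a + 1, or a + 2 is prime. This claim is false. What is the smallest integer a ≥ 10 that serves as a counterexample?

a = 14

Check each integer a ≥ 10 in order until a, a + 1, a + 2 are all composite.
For a = 10, 11, 12, 13 the conclusion holds.
a = 14: 14 = 2 × 7; 15 = 3 × 5; 16 = 2 × 8 — all composite.
Hence a = 14 is a counterexample.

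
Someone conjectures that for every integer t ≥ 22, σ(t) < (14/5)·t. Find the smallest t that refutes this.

Check each integer t ≥ 22 in order until the claim fails.
For t = 22, 23, 24, 25, …, 57, 58, 59 the conclusion holds.
t = 60: σ(60) = 168; 168 ≥ 168.

t = 60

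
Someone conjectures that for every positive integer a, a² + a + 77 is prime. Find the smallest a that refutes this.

We need the least positive integer a for which a² + a + 77 is not prime.
a = 1: a² + a + 77 = 79, prime.
a = 2: a² + a + 77 = 83, prime.
a = 3: a² + a + 77 = 89, prime.
a = 4: a² + a + 77 = 97, prime.
a = 5: a² + a + 77 = 107, prime.
a = 6: a² + a + 77 = 119 = 7 × 17, composite.
So a = 6 is the smallest counterexample.

a = 6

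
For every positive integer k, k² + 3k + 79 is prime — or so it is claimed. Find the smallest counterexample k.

We need the least positive integer k for which k² + 3k + 79 is not prime.
k = 1: k² + 3k + 79 = 83, prime.
k = 2: k² + 3k + 79 = 89, prime.
k = 3: k² + 3k + 79 = 97, prime.
k = 4: k² + 3k + 79 = 107, prime.
k = 5: k² + 3k + 79 = 119 = 7 × 17, composite.

k = 5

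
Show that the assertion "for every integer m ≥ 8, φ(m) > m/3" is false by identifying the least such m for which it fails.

A counterexample is any integer m ≥ 8 such that the claim fails; we check each in order.
For m = 8, 9, 10, 11 the conclusion holds.
m = 12: φ(12) = 4 and 12/3 = 4, so φ(12) ≤ 12/3.
So m = 12 is the smallest counterexample.

m = 12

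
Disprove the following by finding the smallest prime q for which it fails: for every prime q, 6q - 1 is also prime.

We need the least prime q for which 6q - 1 is not prime.
q = 2: 6q - 1 = 11, prime.
q = 3: 6q - 1 = 17, prime.
q = 5: 6q - 1 = 29, prime.
q = 7: 6q - 1 = 41, prime.
q = 11: 6q - 1 = 65 = 5 × 13, not prime.
Thus q = 11 disproves the claim, and no smaller q works.

q = 11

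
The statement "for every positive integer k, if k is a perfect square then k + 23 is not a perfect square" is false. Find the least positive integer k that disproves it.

k = 121

Check each positive integer k in order until k is a perfect square but k + 23 is a perfect square.
For k = 1, 4, 9, 16, 25, 36, 49, 64, 81, 100 the conclusion holds.
k = 121: 121 = 11² and 121 + 23 = 144 = 12².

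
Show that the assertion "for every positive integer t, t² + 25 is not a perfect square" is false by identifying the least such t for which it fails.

A counterexample is any positive integer t such that t² + 25 is a perfect square; we check each in order.
For t = 1, 2, 3, 4, …, 9, 10, 11 the conclusion holds.
t = 12: 12² + 25 = 169 = 13², a perfect square.
So t = 12 is the smallest counterexample.

t = 12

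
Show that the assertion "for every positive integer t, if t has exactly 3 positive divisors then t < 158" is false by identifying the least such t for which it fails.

t = 169

For t = 4, 9, 25, 49, 121 the conclusion holds.
t = 169: τ(169) = 3; 169 ≥ 158.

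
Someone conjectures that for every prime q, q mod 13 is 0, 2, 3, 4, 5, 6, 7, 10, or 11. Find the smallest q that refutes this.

q = 47

Check each prime q in order until the claim fails.
The first 14 eligible values, up to q = 43, all satisfy the conclusion.
q = 47: 47 mod 13 = 8 — not in {0, 2, 3, 4, 5, 6, 7, 10, 11}.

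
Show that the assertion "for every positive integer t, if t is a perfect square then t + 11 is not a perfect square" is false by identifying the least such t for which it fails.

The first 4 eligible values, up to t = 16, all satisfy the conclusion.
t = 25: 25 = 5² and 25 + 11 = 36 = 6².

t = 25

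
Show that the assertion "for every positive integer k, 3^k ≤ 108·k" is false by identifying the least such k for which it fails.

k = 6

A counterexample is any positive integer k such that 3^k > 108·k; we check each in order.
The first 5 eligible values, up to k = 5, all satisfy the conclusion.
k = 6: 3^k = 729 and 108·k = 648, so 729 > 648.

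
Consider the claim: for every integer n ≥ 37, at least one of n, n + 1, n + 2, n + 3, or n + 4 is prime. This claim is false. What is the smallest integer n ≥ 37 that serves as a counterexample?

The first 11 eligible values, up to n = 47, all satisfy the conclusion.
n = 48: 48 = 2 × 24; 49 = 7 × 7; 50 = 2 × 25; 51 = 3 × 17; 52 = 2 × 26 — all composite.
Hence n = 48 is a counterexample.

n = 48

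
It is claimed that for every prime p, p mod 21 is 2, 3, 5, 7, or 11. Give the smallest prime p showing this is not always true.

p = 13

p = 2: 2 mod 21 = 2.
p = 3: 3 mod 21 = 3.
p = 5: 5 mod 21 = 5.
p = 7: 7 mod 21 = 7.
p = 11: 11 mod 21 = 11.
p = 13: 13 mod 21 = 13 — not in {2, 3, 5, 7, 11}.
So p = 13 is the smallest counterexample.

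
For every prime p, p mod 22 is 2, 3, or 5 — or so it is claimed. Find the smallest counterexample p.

Check each prime p in order until the claim fails.
For p = 2, 3, 5 the conclusion holds.
p = 7: 7 mod 22 = 7 — not in {2, 3, 5}.

p = 7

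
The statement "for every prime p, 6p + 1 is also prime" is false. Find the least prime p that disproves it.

A counterexample is any prime p such that 6p + 1 is not prime; we check each in order.
For p = 2, 3, 5, 7, 11, 13, 17 the conclusion holds.
p = 19: 6p + 1 = 115 = 5 × 23, not prime.

p = 19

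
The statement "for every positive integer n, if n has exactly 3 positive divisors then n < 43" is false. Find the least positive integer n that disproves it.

We need the least positive integer n for which n has exactly 3 positive divisors but the claim fails.
For n = 4, 9, 25 the conclusion holds.
n = 49: τ(49) = 3; 49 ≥ 43.
Hence n = 49 is a counterexample.

n = 49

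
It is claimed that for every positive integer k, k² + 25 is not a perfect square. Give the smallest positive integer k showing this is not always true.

k = 12

We need the least positive integer k for which k² + 25 is a perfect square.
For k = 1, 2, 3, 4, …, 9, 10, 11 the conclusion holds.
k = 12: 12² + 25 = 169 = 13², a perfect square.
Hence k = 12 is a counterexample.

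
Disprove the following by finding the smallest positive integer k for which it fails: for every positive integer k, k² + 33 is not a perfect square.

k = 4

k = 1: 1² + 33 = 34, not a perfect square.
k = 2: 2² + 33 = 37, not a perfect square.
k = 3: 3² + 33 = 42, not a perfect square.
k = 4: 4² + 33 = 49 = 7², a perfect square.
Thus k = 4 disproves the claim, and no smaller k works.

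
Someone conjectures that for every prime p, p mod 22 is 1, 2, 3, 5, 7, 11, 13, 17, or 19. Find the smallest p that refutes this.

p = 31

For p = 2, 3, 5, 7, 11, 13, 17, 19, 23, 29 the conclusion holds.
p = 31: 31 mod 22 = 9 — not in {1, 2, 3, 5, 7, 11, 13, 17, 19}.
Hence p = 31 is a counterexample.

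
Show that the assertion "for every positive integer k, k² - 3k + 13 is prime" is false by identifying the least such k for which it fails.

k = 12

We need the least positive integer k for which k² - 3k + 13 is not prime.
For k = 1, 2, 3, 4, …, 9, 10, 11 the conclusion holds.
k = 12: k² - 3k + 13 = 121 = 11 × 11, composite.
So k = 12 is the smallest counterexample.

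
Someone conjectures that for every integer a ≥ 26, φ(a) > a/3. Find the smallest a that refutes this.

A counterexample is any integer a ≥ 26 such that the claim fails; we check each in order.
For a = 26, 27, 28, 29 the conclusion holds.
a = 30: φ(30) = 8 and 30/3 = 10, so φ(30) ≤ 30/3.

a = 30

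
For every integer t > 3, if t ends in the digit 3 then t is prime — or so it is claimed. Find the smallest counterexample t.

A counterexample is any integer t > 3 such that t ends in the digit 3 but t is not prime; we check each in order.
For t = 13, 23 the conclusion holds.
t = 33: 33 ends in 3; 33 = 3 × 11, composite.

t = 33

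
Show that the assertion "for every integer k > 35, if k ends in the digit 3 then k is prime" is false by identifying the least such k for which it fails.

k = 63

A counterexample is any integer k > 35 such that k ends in the digit 3 but k is not prime; we check each in order.
For k = 43, 53 the conclusion holds.
k = 63: 63 ends in 3; 63 = 3 × 21, composite.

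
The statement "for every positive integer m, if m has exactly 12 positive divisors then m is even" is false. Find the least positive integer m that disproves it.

For m = 60, 72, 84, 90, …, 294, 306, 308 the conclusion holds.
m = 315: divisors of 315: 12 divisors; 315 is odd.

m = 315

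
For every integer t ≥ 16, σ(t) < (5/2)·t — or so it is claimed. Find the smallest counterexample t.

We need the least integer t ≥ 16 for which the claim fails.
The first 8 eligible values, up to t = 23, all satisfy the conclusion.
t = 24: σ(24) = 60; 60 ≥ 60.
Thus t = 24 disproves the claim, and no smaller t works.

t = 24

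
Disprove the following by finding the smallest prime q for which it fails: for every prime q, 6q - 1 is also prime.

Check each prime q in order until 6q - 1 is not prime.
The first 4 eligible values, up to q = 7, all satisfy the conclusion.
q = 11: 6q - 1 = 65 = 5 × 13, not prime.
Thus q = 11 disproves the claim, and no smaller q works.

q = 11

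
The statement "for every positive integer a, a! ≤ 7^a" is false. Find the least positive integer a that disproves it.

A counterexample is any positive integer a such that a! > 7^a; we check each in order.
For a = 1, 2, 3, 4, …, 14, 15, 16 the conclusion holds.
a = 17: a! = 355687428096000 and 7^a = 232630513987207, so 355687428096000 > 232630513987207.
Thus a = 17 disproves the claim, and no smaller a works.

a = 17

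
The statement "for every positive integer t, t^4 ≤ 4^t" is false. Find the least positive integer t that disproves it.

t = 3

t = 1: t^4 = 1 and 4^t = 4, so 1 ≤ 4.
t = 2: t^4 = 16 and 4^t = 16, so 16 ≤ 16.
t = 3: t^4 = 81 and 4^t = 64, so 81 > 64.
Thus t = 3 disproves the claim, and no smaller t works.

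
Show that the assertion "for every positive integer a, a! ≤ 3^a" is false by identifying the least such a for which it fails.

a = 1: a! = 1 and 3^a = 3, so 1 ≤ 3.
a = 2: a! = 2 and 3^a = 9, so 2 ≤ 9.
a = 3: a! = 6 and 3^a = 27, so 6 ≤ 27.
a = 4: a! = 24 and 3^a = 81, so 24 ≤ 81.
a = 5: a! = 120 and 3^a = 243, so 120 ≤ 243.
a = 6: a! = 720 and 3^a = 729, so 720 ≤ 729.
a = 7: a! = 5040 and 3^a = 2187, so 5040 > 2187.

a = 7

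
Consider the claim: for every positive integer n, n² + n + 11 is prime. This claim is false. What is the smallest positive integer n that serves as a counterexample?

We need the least positive integer n for which n² + n + 11 is not prime.
For n = 1, 2, 3, 4, 5, 6, 7, 8, 9 the conclusion holds.
n = 10: n² + n + 11 = 121 = 11 × 11, composite.

n = 10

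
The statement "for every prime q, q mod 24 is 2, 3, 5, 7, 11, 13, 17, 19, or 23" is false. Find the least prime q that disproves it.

q = 73

We need the least prime q for which the claim fails.
For q = 2, 3, 5, 7, …, 61, 67, 71 the conclusion holds.
q = 73: 73 mod 24 = 1 — not in {2, 3, 5, 7, 11, 13, 17, 19, 23}.
Hence q = 73 is a counterexample.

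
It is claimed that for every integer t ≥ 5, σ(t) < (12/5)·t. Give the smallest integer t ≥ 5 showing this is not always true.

A counterexample is any integer t ≥ 5 such that the claim fails; we check each in order.
The first 19 eligible values, up to t = 23, all satisfy the conclusion.
t = 24: σ(24) = 60; 60 ≥ 288/5.
Hence t = 24 is a counterexample.

t = 24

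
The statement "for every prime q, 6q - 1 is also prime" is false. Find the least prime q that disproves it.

Check each prime q in order until 6q - 1 is not prime.
The first 4 eligible values, up to q = 7, all satisfy the conclusion.
q = 11: 6q - 1 = 65 = 5 × 13, not prime.

q = 11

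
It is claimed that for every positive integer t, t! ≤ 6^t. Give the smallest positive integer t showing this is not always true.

For t = 1, 2, 3, 4, …, 11, 12, 13 the conclusion holds.
t = 14: t! = 87178291200 and 6^t = 78364164096, so 87178291200 > 78364164096.
Hence t = 14 is a counterexample.

t = 14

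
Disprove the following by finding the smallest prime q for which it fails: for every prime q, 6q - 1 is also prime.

Check each prime q in order until 6q - 1 is not prime.
For q = 2, 3, 5, 7 the conclusion holds.
q = 11: 6q - 1 = 65 = 5 × 13, not prime.
So q = 11 is the smallest counterexample.

q = 11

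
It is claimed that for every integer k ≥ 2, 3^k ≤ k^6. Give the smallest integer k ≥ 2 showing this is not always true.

For k = 2, 3, 4, 5, …, 12, 13, 14 the conclusion holds.
k = 15: 3^k = 14348907 and k^6 = 11390625, so 14348907 > 11390625.
Hence k = 15 is a counterexample.

k = 15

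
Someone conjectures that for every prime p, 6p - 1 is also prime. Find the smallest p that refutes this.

p = 11

Check each prime p in order until 6p - 1 is not prime.
The first 4 eligible values, up to p = 7, all satisfy the conclusion.
p = 11: 6p - 1 = 65 = 5 × 13, not prime.
Thus p = 11 disproves the claim, and no smaller p works.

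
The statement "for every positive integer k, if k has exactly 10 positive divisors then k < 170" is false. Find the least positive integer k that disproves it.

k = 176

We need the least positive integer k for which k has exactly 10 positive divisors but the claim fails.
k = 48: τ(48) = 10; 48 < 170.
k = 80: τ(80) = 10; 80 < 170.
k = 112: τ(112) = 10; 112 < 170.
k = 162: τ(162) = 10; 162 < 170.
k = 176: τ(176) = 10; 176 ≥ 170.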